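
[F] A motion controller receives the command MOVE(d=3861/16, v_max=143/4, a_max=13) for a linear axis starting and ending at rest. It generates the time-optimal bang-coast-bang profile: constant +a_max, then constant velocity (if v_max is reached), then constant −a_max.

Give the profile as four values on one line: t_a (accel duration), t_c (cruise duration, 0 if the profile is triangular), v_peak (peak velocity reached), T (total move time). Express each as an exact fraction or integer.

t_a=11/4 t_c=4 v_peak=143/4 T=19/2

(v_max)²/a_max = (143/4)²/13 = 1573/16
3861/16 ≥ 1573/16 → trapezoidal
t_a = (143/4)/13 = 11/4; v_peak = 143/4
d_cruise = 3861/16 − 1573/16 = 143; t_c = 143/(143/4) = 4
T = 2·11/4 + 4 = 19/2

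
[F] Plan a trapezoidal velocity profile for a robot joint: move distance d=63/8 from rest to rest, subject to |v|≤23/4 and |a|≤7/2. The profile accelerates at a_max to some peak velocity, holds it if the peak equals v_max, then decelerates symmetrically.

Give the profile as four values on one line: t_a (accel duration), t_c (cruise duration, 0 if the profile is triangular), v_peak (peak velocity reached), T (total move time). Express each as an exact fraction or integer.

t_a=3/2 t_c=0 v_peak=21/4 T=3

v_max²/a_max = (23/4)²/(7/2) = 529/56
63/8 < 529/56 → triangular
v_peak = √(63/8·7/2) = √(441/16) = 21/4
t_a = (21/4)/(7/2) = 3/2; t_c = 0
T = 2·3/2 = 3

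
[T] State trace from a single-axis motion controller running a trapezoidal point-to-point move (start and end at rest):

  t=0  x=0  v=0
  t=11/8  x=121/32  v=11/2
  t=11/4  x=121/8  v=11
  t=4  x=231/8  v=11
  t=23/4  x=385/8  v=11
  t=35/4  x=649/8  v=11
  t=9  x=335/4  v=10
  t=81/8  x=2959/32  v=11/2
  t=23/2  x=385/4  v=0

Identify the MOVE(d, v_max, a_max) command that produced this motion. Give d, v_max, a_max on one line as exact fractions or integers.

d=385/4 v_max=11 a_max=4

final state: t=23/2, x=385/4, v=0 → d = 385/4
a_max = (11/2−0)/(11/8−0) = 4
max v = 11 over t∈[11/4,35/4] → v_max = 11
check: 11·(11/4+6) = 385/4 ✓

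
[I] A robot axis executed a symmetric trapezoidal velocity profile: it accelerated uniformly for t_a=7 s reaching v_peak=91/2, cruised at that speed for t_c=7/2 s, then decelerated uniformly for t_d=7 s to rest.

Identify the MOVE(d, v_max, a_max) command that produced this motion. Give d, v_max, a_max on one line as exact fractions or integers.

d=1911/4 v_max=91/2 a_max=13/2

a_max = (91/2)/7 = 13/2
d_a = ½·91/2·7 = 637/4; d_c = 91/2·7/2 = 637/4
d = 2·637/4 + 637/4 = 1911/4
t_c = 7/2 > 0 → v_max = v_peak = 91/2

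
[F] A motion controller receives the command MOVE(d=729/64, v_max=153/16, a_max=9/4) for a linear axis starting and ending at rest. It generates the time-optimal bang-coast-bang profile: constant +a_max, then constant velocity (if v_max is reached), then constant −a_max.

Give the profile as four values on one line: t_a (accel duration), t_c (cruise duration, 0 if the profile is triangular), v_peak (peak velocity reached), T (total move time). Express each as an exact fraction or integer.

v_max²/a_max = (153/16)²/(9/4) = 2601/64
729/64 < 2601/64 ⇒ no cruise
v_peak = √(729/64·9/4) = √(6561/256) = 81/16
t_a = (81/16)/(9/4) = 9/4; t_c = 0
T = 2·9/4 = 9/2

t_a=9/4 t_c=0 v_peak=81/16 T=9/2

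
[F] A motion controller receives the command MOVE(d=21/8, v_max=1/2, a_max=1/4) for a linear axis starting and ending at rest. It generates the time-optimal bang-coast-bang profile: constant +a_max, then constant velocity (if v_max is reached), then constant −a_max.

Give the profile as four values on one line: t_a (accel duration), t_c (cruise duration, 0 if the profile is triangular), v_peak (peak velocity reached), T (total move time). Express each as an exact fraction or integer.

v_max²/a_max = (1/2)²/(1/4) = 1
21/8 ≥ 1 → trapezoidal
t_a = (1/2)/(1/4) = 2; v_peak = 1/2
d_cruise = 21/8 − 1 = 13/8; t_c = (13/8)/(1/2) = 13/4
T = 2·2 + 13/4 = 29/4

t_a=2 t_c=13/4 v_peak=1/2 T=29/4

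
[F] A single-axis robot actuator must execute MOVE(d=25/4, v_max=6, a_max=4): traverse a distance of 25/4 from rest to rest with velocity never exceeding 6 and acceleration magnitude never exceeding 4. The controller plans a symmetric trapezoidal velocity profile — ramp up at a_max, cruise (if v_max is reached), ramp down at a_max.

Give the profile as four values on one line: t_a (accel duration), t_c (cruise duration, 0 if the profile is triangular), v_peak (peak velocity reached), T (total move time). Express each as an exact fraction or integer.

v_max²/a_max = 6²/4 = 9
25/4 < 9 so t_c = 0
v_peak = √(25/4·4) = √25 = 5
t_a = 5/4; t_c = 0
T = 2·5/4 = 5/2

t_a=5/4 t_c=0 v_peak=5 T=5/2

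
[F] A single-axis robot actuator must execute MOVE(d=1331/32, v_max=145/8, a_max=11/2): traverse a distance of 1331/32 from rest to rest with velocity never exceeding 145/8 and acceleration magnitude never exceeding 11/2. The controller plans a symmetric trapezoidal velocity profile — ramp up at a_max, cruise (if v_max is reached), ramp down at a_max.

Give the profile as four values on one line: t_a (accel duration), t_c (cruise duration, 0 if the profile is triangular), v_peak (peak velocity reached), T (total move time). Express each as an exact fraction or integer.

vₘ²/aₘ = (145/8)²/(11/2) = 21025/352
1331/32 < 21025/352 → triangular
v_peak = √(1331/32·11/2) = √(14641/64) = 121/8
t_a = (121/8)/(11/2) = 11/4; t_c = 0
T = 2·11/4 = 11/2

t_a=11/4 t_c=0 v_peak=121/8 T=11/2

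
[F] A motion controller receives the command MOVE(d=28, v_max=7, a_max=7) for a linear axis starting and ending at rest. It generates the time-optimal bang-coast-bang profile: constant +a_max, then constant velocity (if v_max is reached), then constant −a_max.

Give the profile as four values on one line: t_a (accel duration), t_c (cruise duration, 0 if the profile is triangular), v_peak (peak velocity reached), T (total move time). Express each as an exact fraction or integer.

t_a=1 t_c=3 v_peak=7 T=5

v_max²/a_max = 7²/7 = 7
28 ≥ 7 ⇒ cruise phase
t_a = 7/7 = 1; v_peak = 7
d_cruise = 28 − 7 = 21; t_c = 21/7 = 3
T = 2·1 + 3 = 5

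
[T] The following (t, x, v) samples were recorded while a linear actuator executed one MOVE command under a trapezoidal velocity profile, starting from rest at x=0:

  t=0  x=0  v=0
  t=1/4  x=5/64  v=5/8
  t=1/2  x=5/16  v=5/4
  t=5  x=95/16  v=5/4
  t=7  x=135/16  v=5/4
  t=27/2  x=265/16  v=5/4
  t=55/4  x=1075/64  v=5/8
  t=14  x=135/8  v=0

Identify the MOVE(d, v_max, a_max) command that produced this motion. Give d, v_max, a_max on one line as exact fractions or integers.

final state: t=14, x=135/8, v=0 → d = 135/8
a_max = (5/8−0)/(1/4−0) = 5/2
max v = 5/4 over t∈[1/2,27/2] → v_max = 5/4
check: 5/4·(1/2+13) = 135/8 ✓

d=135/8 v_max=5/4 a_max=5/2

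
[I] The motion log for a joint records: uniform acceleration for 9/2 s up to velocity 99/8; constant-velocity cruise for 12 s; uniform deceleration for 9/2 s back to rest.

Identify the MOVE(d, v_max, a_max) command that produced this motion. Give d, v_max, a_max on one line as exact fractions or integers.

a_max = (99/8)/(9/2) = 11/4
d_a = ½·99/8·9/2 = 891/32; d_c = 99/8·12 = 297/2
d = 2·891/32 + 297/2 = 3267/16
t_c = 12 > 0 → v_max = v_peak = 99/8

d=3267/16 v_max=99/8 a_max=11/4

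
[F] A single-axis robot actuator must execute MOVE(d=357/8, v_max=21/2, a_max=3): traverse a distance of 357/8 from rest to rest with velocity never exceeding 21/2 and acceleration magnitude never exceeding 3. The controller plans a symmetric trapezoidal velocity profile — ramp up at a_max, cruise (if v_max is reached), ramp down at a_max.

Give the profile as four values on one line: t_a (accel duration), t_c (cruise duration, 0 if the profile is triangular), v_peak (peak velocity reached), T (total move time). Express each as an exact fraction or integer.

t_a=7/2 t_c=3/4 v_peak=21/2 T=31/4

(v_max)²/a_max = (21/2)²/3 = 147/4
357/8 ≥ 147/4 ⇒ cruise phase
t_a = (21/2)/3 = 7/2; v_peak = 21/2
d_cruise = 357/8 − 147/4 = 63/8; t_c = (63/8)/(21/2) = 3/4
T = 2·7/2 + 3/4 = 31/4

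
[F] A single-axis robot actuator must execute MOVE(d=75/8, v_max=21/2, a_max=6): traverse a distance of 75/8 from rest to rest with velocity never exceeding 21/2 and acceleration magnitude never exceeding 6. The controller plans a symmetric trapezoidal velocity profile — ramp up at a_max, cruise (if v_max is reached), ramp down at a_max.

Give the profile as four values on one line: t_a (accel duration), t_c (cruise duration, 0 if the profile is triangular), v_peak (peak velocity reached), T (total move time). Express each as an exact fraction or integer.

t_a=5/4 t_c=0 v_peak=15/2 T=5/2

v_max²/a_max = (21/2)²/6 = 147/8
75/8 < 147/8 → triangular
v_peak = √(75/8·6) = √(225/4) = 15/2
t_a = (15/2)/6 = 5/4; t_c = 0
T = 2·5/4 = 5/2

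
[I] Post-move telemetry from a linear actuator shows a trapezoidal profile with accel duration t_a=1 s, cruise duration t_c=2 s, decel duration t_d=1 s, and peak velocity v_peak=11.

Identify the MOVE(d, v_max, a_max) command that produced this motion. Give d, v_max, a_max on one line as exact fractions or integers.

d=33 v_max=11 a_max=11

a_max = 11/1 = 11
d_a = ½·11·1 = 11/2; d_c = 11·2 = 22
d = 2·11/2 + 22 = 33
t_c = 2 > 0 ⇒ limit active, v_max = 11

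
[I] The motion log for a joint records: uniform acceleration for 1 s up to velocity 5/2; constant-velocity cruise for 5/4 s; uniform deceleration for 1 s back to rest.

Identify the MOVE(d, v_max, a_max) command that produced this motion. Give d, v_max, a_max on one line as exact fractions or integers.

a_max = (5/2)/1 = 5/2
d_a = ½·5/2·1 = 5/4; d_c = 5/2·5/4 = 25/8
d = 2·5/4 + 25/8 = 45/8
t_c = 5/4 > 0 ⇒ limit active, v_max = 5/2

d=45/8 v_max=5/2 a_max=5/2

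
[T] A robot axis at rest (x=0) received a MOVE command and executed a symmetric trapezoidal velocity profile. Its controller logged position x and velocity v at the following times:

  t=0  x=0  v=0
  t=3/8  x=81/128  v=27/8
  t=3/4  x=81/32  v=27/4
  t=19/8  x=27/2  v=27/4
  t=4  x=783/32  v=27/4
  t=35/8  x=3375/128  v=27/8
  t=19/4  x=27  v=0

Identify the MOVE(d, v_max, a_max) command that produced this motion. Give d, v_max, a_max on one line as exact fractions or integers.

final state: t=19/4, x=27, v=0 → d = 27
a_max = (27/8−0)/(3/8−0) = 9
max v = 27/4 over t∈[3/4,4] → v_max = 27/4
check: 27/4·(3/4+13/4) = 27 ✓

d=27 v_max=27/4 a_max=9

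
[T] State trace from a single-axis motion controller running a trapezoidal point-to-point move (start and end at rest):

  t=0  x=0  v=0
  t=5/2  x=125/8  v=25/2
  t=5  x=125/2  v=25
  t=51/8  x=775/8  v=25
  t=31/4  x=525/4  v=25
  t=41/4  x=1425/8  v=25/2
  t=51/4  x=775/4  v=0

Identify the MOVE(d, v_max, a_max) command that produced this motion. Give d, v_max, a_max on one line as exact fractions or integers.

d=775/4 v_max=25 a_max=5

final state: t=51/4, x=775/4, v=0 → d = 775/4
a_max = (25/2−0)/(5/2−0) = 5
max v = 25 over t∈[5,31/4] → v_max = 25
check: 25·(5+11/4) = 775/4 ✓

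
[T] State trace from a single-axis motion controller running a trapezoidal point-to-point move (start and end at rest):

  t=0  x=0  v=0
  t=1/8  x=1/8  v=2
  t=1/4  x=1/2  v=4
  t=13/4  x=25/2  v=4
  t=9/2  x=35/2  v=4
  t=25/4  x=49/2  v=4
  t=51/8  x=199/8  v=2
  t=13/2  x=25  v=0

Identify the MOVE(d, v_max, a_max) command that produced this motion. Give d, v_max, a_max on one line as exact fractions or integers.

final state: t=13/2, x=25, v=0 → d = 25
a_max = (2−0)/(1/8−0) = 16
max v = 4 over t∈[1/4,25/4] → v_max = 4
check: 4·(1/4+6) = 25 ✓

d=25 v_max=4 a_max=16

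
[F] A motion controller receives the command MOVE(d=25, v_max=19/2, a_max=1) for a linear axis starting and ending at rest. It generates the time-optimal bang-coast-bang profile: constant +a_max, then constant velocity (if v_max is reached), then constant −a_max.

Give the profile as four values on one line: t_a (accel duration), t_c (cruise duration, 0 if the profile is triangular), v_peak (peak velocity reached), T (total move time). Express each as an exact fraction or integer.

t_a=5 t_c=0 v_peak=5 T=10

v_max²/a_max = (19/2)²/1 = 361/4
25 < 361/4 ⇒ no cruise
v_peak = √(25·1) = √25 = 5
t_a = 5/1 = 5; t_c = 0
T = 2·5 = 10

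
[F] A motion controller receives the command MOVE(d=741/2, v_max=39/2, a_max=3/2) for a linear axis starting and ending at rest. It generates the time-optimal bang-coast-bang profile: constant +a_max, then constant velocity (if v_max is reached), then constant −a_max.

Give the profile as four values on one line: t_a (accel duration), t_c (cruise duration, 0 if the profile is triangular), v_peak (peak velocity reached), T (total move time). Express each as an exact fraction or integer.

vₘ²/aₘ = (39/2)²/(3/2) = 507/2
741/2 ≥ 507/2 → trapezoidal
t_a = (39/2)/(3/2) = 13; v_peak = 39/2
d_cruise = 741/2 − 507/2 = 117; t_c = 117/(39/2) = 6
T = 2·13 + 6 = 32

t_a=13 t_c=6 v_peak=39/2 T=32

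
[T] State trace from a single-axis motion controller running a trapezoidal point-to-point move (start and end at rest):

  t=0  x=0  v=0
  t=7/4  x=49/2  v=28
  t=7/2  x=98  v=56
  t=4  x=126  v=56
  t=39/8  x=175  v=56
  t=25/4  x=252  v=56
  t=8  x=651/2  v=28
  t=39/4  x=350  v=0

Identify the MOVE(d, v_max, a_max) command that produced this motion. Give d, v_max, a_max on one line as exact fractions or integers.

d=350 v_max=56 a_max=16

final state: t=39/4, x=350, v=0 → d = 350
a_max = (28−0)/(7/4−0) = 16
max v = 56 over t∈[7/2,25/4] → v_max = 56
check: 56·(7/2+11/4) = 350 ✓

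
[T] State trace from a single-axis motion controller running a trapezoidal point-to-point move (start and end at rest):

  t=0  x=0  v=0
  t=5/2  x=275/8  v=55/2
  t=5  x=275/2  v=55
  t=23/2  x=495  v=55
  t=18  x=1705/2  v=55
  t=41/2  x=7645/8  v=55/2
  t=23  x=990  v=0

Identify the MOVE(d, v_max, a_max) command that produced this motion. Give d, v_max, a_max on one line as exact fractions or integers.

final state: t=23, x=990, v=0 → d = 990
a_max = (55/2−0)/(5/2−0) = 11
max v = 55 over t∈[5,18] → v_max = 55
check: 55·(5+13) = 990 ✓

d=990 v_max=55 a_max=11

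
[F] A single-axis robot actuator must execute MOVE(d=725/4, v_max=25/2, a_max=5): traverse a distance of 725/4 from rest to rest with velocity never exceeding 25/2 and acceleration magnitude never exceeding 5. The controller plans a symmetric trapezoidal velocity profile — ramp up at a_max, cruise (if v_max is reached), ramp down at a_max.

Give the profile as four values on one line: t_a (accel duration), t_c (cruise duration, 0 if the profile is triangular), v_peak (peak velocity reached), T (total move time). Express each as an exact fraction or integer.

v_max²/a_max = (25/2)²/5 = 125/4
725/4 ≥ 125/4 → trapezoidal
t_a = (25/2)/5 = 5/2; v_peak = 25/2
d_cruise = 725/4 − 125/4 = 150; t_c = 150/(25/2) = 12
T = 2·5/2 + 12 = 17

t_a=5/2 t_c=12 v_peak=25/2 T=17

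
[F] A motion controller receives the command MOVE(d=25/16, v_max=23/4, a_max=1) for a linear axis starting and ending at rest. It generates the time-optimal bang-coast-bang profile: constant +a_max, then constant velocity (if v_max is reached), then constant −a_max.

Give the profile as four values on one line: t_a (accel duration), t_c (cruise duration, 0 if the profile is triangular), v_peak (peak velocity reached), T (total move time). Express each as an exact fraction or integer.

v_max²/a_max = (23/4)²/1 = 529/16
25/16 < 529/16 ⇒ no cruise
v_peak = √(25/16·1) = √(25/16) = 5/4
t_a = (5/4)/1 = 5/4; t_c = 0
T = 2·5/4 = 5/2

t_a=5/4 t_c=0 v_peak=5/4 T=5/2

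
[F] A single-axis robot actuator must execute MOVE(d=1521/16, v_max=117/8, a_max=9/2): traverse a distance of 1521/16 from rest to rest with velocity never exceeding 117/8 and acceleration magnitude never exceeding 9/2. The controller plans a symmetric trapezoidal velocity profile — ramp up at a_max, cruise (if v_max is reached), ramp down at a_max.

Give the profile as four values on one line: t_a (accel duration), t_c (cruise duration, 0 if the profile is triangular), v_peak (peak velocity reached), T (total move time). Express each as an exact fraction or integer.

t_a=13/4 t_c=13/4 v_peak=117/8 T=39/4

v_max²/a_max = (117/8)²/(9/2) = 1521/32
1521/16 ≥ 1521/32 → trapezoidal
t_a = (117/8)/(9/2) = 13/4; v_peak = 117/8
d_cruise = 1521/16 − 1521/32 = 1521/32; t_c = (1521/32)/(117/8) = 13/4
T = 2·13/4 + 13/4 = 39/4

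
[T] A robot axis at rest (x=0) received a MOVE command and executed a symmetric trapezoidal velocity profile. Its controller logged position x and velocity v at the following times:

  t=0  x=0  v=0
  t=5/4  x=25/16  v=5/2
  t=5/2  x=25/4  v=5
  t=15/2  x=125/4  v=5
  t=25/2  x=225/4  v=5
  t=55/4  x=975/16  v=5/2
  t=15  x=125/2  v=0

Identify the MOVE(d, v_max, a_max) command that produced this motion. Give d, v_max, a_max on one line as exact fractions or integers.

d=125/2 v_max=5 a_max=2

final state: t=15, x=125/2, v=0 → d = 125/2
a_max = (5/2−0)/(5/4−0) = 2
max v = 5 over t∈[5/2,25/2] → v_max = 5
check: 5·(5/2+10) = 125/2 ✓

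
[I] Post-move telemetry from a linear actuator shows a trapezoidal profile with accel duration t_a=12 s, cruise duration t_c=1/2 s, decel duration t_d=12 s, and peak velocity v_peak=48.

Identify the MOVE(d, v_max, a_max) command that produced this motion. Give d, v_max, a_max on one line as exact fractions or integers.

d=600 v_max=48 a_max=4

a_max = 48/12 = 4
d_a = ½·48·12 = 288; d_c = 48·1/2 = 24
d = 2·288 + 24 = 600
t_c = 1/2 > 0 so v_max = 48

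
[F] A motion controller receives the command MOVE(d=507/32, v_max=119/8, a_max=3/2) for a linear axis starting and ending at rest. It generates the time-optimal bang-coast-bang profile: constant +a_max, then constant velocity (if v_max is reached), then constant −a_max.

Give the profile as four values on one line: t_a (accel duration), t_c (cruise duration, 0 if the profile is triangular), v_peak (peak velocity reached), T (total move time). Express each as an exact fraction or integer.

v_max²/a_max = (119/8)²/(3/2) = 14161/96
507/32 < 14161/96 so t_c = 0
v_peak = √(507/32·3/2) = √(1521/64) = 39/8
t_a = (39/8)/(3/2) = 13/4; t_c = 0
T = 2·13/4 = 13/2

t_a=13/4 t_c=0 v_peak=39/8 T=13/2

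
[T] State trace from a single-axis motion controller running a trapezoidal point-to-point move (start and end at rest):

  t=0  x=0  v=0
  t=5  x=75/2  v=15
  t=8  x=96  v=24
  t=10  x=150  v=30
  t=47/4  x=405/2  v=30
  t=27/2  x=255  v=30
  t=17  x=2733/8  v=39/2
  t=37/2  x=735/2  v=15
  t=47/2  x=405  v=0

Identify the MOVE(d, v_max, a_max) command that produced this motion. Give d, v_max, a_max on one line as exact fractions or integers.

d=405 v_max=30 a_max=3

final state: t=47/2, x=405, v=0 → d = 405
a_max = (15−0)/(5−0) = 3
max v = 30 over t∈[10,27/2] → v_max = 30
check: 30·(10+7/2) = 405 ✓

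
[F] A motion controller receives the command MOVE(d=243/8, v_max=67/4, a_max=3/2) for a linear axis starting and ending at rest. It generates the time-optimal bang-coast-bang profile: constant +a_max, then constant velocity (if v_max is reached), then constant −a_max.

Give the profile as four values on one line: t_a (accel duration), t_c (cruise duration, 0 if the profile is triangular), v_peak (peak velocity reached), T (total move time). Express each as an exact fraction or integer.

t_a=9/2 t_c=0 v_peak=27/4 T=9

(v_max)²/a_max = (67/4)²/(3/2) = 4489/24
243/8 < 4489/24 → triangular
v_peak = √(243/8·3/2) = √(729/16) = 27/4
t_a = (27/4)/(3/2) = 9/2; t_c = 0
T = 2·9/2 = 9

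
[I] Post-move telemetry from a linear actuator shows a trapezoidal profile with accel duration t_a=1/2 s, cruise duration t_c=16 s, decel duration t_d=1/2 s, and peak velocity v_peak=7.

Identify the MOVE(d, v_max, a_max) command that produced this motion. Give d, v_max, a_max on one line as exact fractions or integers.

a_max = 7/(1/2) = 14
d_a = ½·7·1/2 = 7/4; d_c = 7·16 = 112
d = 2·7/4 + 112 = 231/2
t_c = 16 > 0 → v_max = v_peak = 7

d=231/2 v_max=7 a_max=14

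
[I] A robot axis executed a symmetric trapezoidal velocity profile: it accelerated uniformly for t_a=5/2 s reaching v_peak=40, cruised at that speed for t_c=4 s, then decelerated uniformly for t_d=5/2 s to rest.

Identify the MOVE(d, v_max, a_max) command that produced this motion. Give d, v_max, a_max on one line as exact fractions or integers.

d=260 v_max=40 a_max=16

a_max = 40/(5/2) = 16
d_a = ½·40·5/2 = 50; d_c = 40·4 = 160
d = 2·50 + 160 = 260
t_c = 4 > 0 ⇒ limit active, v_max = 40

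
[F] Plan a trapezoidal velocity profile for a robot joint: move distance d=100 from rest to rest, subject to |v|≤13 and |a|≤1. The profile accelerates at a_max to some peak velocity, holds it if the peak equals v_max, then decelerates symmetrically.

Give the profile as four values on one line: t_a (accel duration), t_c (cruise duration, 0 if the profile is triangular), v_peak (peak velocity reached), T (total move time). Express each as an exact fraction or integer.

t_a=10 t_c=0 v_peak=10 T=20

(v_max)²/a_max = 13²/1 = 169
100 < 169 so t_c = 0
v_peak = √(100·1) = √100 = 10
t_a = 10/1 = 10; t_c = 0
T = 2·10 = 20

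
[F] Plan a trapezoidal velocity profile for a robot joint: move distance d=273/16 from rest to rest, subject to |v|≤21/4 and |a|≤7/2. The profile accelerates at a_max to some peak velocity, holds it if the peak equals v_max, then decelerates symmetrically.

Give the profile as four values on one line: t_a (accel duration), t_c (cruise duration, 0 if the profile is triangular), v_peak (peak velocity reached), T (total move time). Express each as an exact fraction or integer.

t_a=3/2 t_c=7/4 v_peak=21/4 T=19/4

vₘ²/aₘ = (21/4)²/(7/2) = 63/8
273/16 ≥ 63/8 so v_max reached
t_a = (21/4)/(7/2) = 3/2; v_peak = 21/4
d_cruise = 273/16 − 63/8 = 147/16; t_c = (147/16)/(21/4) = 7/4
T = 2·3/2 + 7/4 = 19/4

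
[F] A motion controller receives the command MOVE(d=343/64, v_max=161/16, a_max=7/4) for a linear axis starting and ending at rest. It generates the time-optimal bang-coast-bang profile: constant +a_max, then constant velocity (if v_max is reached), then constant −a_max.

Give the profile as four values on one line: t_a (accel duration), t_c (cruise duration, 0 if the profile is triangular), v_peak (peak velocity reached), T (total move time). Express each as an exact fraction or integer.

v_max²/a_max = (161/16)²/(7/4) = 3703/64
343/64 < 3703/64 ⇒ no cruise
v_peak = √(343/64·7/4) = √(2401/256) = 49/16
t_a = (49/16)/(7/4) = 7/4; t_c = 0
T = 2·7/4 = 7/2

t_a=7/4 t_c=0 v_peak=49/16 T=7/2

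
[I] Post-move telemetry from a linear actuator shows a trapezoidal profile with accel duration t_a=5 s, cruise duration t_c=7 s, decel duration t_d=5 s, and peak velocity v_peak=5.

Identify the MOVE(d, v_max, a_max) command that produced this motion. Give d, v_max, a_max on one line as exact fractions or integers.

d=60 v_max=5 a_max=1

a_max = 5/5 = 1
d_a = ½·5·5 = 25/2; d_c = 5·7 = 35
d = 2·25/2 + 35 = 60
t_c = 7 > 0 → v_max = v_peak = 5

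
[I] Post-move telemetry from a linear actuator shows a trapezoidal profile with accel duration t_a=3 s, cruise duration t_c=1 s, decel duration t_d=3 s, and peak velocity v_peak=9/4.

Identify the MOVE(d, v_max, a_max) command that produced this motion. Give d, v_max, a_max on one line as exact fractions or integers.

d=9 v_max=9/4 a_max=3/4

a_max = (9/4)/3 = 3/4
d_a = ½·9/4·3 = 27/8; d_c = 9/4·1 = 9/4
d = 2·27/8 + 9/4 = 9
t_c = 1 > 0 ⇒ limit active, v_max = 9/4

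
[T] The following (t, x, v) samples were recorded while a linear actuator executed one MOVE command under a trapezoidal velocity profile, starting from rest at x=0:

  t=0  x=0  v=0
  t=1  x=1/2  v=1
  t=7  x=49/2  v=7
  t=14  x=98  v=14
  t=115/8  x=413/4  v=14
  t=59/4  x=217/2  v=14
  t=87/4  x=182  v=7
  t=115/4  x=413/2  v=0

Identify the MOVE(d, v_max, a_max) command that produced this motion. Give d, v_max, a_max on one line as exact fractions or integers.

final state: t=115/4, x=413/2, v=0 → d = 413/2
a_max = (1−0)/(1−0) = 1
max v = 14 over t∈[14,59/4] → v_max = 14
check: 14·(14+3/4) = 413/2 ✓

d=413/2 v_max=14 a_max=1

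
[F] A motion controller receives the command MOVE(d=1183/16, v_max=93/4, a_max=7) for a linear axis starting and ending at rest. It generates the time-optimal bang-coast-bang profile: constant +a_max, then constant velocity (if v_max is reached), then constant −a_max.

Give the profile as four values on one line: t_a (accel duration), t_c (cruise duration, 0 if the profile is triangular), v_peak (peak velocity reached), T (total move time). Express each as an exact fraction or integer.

t_a=13/4 t_c=0 v_peak=91/4 T=13/2

vₘ²/aₘ = (93/4)²/7 = 8649/112
1183/16 < 8649/112 → triangular
v_peak = √(1183/16·7) = √(8281/16) = 91/4
t_a = (91/4)/7 = 13/4; t_c = 0
T = 2·13/4 = 13/2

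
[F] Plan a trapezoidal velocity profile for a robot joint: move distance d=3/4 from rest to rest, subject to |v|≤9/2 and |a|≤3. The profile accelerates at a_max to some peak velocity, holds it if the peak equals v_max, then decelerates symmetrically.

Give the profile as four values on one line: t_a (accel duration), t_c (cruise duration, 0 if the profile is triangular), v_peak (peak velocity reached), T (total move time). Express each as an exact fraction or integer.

vₘ²/aₘ = (9/2)²/3 = 27/4
3/4 < 27/4 → triangular
v_peak = √(3/4·3) = √(9/4) = 3/2
t_a = (3/2)/3 = 1/2; t_c = 0
T = 2·1/2 = 1

t_a=1/2 t_c=0 v_peak=3/2 T=1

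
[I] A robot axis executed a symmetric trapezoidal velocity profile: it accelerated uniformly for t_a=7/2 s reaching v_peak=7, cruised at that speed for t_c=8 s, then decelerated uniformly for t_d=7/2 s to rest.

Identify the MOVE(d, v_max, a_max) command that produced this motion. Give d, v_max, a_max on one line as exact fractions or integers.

a_max = 7/(7/2) = 2
d_a = ½·7·7/2 = 49/4; d_c = 7·8 = 56
d = 2·49/4 + 56 = 161/2
t_c = 8 > 0 → v_max = v_peak = 7

d=161/2 v_max=7 a_max=2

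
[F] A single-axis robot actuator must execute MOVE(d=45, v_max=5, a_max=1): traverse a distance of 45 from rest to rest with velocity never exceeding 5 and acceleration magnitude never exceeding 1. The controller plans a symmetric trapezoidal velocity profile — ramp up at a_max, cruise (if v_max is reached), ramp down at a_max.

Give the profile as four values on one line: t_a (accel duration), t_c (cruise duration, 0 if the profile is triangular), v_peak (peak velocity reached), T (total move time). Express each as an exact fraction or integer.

vₘ²/aₘ = 5²/1 = 25
45 ≥ 25 → trapezoidal
t_a = 5/1 = 5; v_peak = 5
d_cruise = 45 − 25 = 20; t_c = 20/5 = 4
T = 2·5 + 4 = 14

t_a=5 t_c=4 v_peak=5 T=14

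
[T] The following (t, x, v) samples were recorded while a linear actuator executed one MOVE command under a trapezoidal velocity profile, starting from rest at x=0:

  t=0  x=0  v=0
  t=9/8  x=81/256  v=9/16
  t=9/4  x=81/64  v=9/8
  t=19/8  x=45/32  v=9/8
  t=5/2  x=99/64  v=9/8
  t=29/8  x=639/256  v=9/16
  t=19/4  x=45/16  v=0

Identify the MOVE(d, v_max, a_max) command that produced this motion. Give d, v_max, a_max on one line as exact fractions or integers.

final state: t=19/4, x=45/16, v=0 → d = 45/16
a_max = (9/16−0)/(9/8−0) = 1/2
max v = 9/8 over t∈[9/4,5/2] → v_max = 9/8
check: 9/8·(9/4+1/4) = 45/16 ✓

d=45/16 v_max=9/8 a_max=1/2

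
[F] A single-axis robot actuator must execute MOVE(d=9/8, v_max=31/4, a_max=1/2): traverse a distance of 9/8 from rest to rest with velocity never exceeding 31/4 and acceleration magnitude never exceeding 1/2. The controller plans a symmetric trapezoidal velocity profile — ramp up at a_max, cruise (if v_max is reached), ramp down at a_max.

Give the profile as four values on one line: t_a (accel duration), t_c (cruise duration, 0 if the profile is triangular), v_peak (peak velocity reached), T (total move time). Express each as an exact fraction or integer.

t_a=3/2 t_c=0 v_peak=3/4 T=3

(v_max)²/a_max = (31/4)²/(1/2) = 961/8
9/8 < 961/8 so t_c = 0
v_peak = √(9/8·1/2) = √(9/16) = 3/4
t_a = (3/4)/(1/2) = 3/2; t_c = 0
T = 2·3/2 = 3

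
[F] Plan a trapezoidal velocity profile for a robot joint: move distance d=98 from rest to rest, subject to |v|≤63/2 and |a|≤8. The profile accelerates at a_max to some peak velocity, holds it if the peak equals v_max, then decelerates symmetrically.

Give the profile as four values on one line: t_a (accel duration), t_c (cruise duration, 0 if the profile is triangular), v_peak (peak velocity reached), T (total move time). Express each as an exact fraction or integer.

t_a=7/2 t_c=0 v_peak=28 T=7

(v_max)²/a_max = (63/2)²/8 = 3969/32
98 < 3969/32 ⇒ no cruise
v_peak = √(98·8) = √784 = 28
t_a = 28/8 = 7/2; t_c = 0
T = 2·7/2 = 7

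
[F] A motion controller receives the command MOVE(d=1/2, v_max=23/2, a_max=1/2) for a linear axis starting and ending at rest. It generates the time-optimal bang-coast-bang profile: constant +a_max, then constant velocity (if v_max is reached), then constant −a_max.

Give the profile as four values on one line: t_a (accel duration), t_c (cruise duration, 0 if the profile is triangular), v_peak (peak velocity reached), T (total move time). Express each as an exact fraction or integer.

t_a=1 t_c=0 v_peak=1/2 T=2

vₘ²/aₘ = (23/2)²/(1/2) = 529/2
1/2 < 529/2 ⇒ no cruise
v_peak = √(1/2·1/2) = √(1/4) = 1/2
t_a = (1/2)/(1/2) = 1; t_c = 0
T = 2·1 = 2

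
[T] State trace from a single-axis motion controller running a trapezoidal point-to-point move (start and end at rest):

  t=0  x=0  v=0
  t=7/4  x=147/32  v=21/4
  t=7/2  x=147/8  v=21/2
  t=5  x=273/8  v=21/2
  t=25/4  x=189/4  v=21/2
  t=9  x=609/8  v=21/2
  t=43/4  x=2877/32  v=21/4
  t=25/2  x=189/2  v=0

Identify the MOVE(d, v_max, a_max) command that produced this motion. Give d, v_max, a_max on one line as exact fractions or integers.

d=189/2 v_max=21/2 a_max=3

final state: t=25/2, x=189/2, v=0 → d = 189/2
a_max = (21/4−0)/(7/4−0) = 3
max v = 21/2 over t∈[7/2,9] → v_max = 21/2
check: 21/2·(7/2+11/2) = 189/2 ✓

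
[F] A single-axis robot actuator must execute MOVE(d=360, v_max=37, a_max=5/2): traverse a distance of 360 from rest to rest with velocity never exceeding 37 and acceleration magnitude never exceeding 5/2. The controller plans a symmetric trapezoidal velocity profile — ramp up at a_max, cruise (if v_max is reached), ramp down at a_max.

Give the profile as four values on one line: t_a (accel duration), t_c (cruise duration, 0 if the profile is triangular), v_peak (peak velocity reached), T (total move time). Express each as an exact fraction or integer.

t_a=12 t_c=0 v_peak=30 T=24

(v_max)²/a_max = 37²/(5/2) = 2738/5
360 < 2738/5 ⇒ no cruise
v_peak = √(360·5/2) = √900 = 30
t_a = 30/(5/2) = 12; t_c = 0
T = 2·12 = 24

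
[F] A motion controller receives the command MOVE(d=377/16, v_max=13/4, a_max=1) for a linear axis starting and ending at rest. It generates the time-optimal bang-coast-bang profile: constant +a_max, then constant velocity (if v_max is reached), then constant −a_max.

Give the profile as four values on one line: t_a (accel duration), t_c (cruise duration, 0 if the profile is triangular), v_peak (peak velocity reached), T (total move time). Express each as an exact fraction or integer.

v_max²/a_max = (13/4)²/1 = 169/16
377/16 ≥ 169/16 ⇒ cruise phase
t_a = (13/4)/1 = 13/4; v_peak = 13/4
d_cruise = 377/16 − 169/16 = 13; t_c = 13/(13/4) = 4
T = 2·13/4 + 4 = 21/2

t_a=13/4 t_c=4 v_peak=13/4 T=21/2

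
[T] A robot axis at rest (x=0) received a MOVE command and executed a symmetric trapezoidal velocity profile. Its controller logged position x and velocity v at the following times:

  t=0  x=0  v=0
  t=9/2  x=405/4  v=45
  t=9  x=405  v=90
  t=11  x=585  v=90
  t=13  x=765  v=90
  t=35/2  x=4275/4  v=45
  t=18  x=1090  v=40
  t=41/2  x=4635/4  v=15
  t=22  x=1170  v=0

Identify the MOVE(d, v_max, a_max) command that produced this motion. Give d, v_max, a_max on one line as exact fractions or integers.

final state: t=22, x=1170, v=0 → d = 1170
a_max = (45−0)/(9/2−0) = 10
max v = 90 over t∈[9,13] → v_max = 90
check: 90·(9+4) = 1170 ✓

d=1170 v_max=90 a_max=10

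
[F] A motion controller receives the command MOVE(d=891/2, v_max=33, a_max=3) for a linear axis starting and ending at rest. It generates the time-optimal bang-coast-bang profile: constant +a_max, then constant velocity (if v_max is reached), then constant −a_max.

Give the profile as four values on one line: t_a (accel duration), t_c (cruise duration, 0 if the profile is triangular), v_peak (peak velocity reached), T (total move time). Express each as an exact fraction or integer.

t_a=11 t_c=5/2 v_peak=33 T=49/2

v_max²/a_max = 33²/3 = 363
891/2 ≥ 363 ⇒ cruise phase
t_a = 33/3 = 11; v_peak = 33
d_cruise = 891/2 − 363 = 165/2; t_c = (165/2)/33 = 5/2
T = 2·11 + 5/2 = 49/2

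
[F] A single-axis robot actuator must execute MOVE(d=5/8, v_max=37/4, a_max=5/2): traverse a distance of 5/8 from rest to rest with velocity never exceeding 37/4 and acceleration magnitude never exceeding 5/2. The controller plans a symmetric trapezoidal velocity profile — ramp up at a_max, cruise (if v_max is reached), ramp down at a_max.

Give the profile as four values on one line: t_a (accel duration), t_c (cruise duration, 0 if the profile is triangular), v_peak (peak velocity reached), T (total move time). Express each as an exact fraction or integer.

vₘ²/aₘ = (37/4)²/(5/2) = 1369/40
5/8 < 1369/40 → triangular
v_peak = √(5/8·5/2) = √(25/16) = 5/4
t_a = (5/4)/(5/2) = 1/2; t_c = 0
T = 2·1/2 = 1

t_a=1/2 t_c=0 v_peak=5/4 T=1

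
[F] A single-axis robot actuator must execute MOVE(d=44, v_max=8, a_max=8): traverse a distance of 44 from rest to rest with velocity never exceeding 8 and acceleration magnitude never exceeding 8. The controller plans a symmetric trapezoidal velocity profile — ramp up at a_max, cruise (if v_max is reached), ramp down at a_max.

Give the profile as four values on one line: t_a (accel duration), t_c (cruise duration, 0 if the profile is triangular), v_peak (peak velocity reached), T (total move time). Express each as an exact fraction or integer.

t_a=1 t_c=9/2 v_peak=8 T=13/2

vₘ²/aₘ = 8²/8 = 8
44 ≥ 8 ⇒ cruise phase
t_a = 8/8 = 1; v_peak = 8
d_cruise = 44 − 8 = 36; t_c = 36/8 = 9/2
T = 2·1 + 9/2 = 13/2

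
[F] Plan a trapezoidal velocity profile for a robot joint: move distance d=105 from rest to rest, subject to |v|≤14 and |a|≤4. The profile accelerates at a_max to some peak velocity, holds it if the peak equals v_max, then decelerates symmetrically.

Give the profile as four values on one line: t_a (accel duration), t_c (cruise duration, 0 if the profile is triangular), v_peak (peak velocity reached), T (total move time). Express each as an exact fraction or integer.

t_a=7/2 t_c=4 v_peak=14 T=11

v_max²/a_max = 14²/4 = 49
105 ≥ 49 ⇒ cruise phase
t_a = 14/4 = 7/2; v_peak = 14
d_cruise = 105 − 49 = 56; t_c = 56/14 = 4
T = 2·7/2 + 4 = 11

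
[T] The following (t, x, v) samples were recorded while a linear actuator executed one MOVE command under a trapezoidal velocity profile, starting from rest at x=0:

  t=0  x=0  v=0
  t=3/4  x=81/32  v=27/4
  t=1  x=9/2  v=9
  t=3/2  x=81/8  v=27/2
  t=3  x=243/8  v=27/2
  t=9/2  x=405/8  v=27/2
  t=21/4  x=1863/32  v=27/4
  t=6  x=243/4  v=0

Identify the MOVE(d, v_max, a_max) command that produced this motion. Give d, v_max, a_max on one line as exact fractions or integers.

final state: t=6, x=243/4, v=0 → d = 243/4
a_max = (27/4−0)/(3/4−0) = 9
max v = 27/2 over t∈[3/2,9/2] → v_max = 27/2
check: 27/2·(3/2+3) = 243/4 ✓

d=243/4 v_max=27/2 a_max=9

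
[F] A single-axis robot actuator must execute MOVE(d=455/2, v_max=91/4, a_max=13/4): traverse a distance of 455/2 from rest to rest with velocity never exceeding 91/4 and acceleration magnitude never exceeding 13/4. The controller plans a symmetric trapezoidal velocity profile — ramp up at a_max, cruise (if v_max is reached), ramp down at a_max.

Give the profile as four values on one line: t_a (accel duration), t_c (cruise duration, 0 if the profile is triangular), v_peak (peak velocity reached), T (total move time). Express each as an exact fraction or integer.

t_a=7 t_c=3 v_peak=91/4 T=17

(v_max)²/a_max = (91/4)²/(13/4) = 637/4
455/2 ≥ 637/4 → trapezoidal
t_a = (91/4)/(13/4) = 7; v_peak = 91/4
d_cruise = 455/2 − 637/4 = 273/4; t_c = (273/4)/(91/4) = 3
T = 2·7 + 3 = 17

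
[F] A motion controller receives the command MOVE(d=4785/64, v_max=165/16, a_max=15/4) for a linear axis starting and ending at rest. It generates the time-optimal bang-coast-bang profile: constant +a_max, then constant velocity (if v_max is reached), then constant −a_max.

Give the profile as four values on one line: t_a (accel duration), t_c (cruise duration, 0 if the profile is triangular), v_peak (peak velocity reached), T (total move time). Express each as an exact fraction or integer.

t_a=11/4 t_c=9/2 v_peak=165/16 T=10

(v_max)²/a_max = (165/16)²/(15/4) = 1815/64
4785/64 ≥ 1815/64 ⇒ cruise phase
t_a = (165/16)/(15/4) = 11/4; v_peak = 165/16
d_cruise = 4785/64 − 1815/64 = 1485/32; t_c = (1485/32)/(165/16) = 9/2
T = 2·11/4 + 9/2 = 10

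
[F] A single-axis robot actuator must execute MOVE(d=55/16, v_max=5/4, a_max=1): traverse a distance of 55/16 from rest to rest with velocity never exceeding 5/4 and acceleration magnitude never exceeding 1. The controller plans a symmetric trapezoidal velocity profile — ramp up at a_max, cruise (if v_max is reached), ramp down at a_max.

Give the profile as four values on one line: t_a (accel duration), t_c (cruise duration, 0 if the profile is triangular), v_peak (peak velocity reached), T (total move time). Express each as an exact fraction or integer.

(v_max)²/a_max = (5/4)²/1 = 25/16
55/16 ≥ 25/16 so v_max reached
t_a = (5/4)/1 = 5/4; v_peak = 5/4
d_cruise = 55/16 − 25/16 = 15/8; t_c = (15/8)/(5/4) = 3/2
T = 2·5/4 + 3/2 = 4

t_a=5/4 t_c=3/2 v_peak=5/4 T=4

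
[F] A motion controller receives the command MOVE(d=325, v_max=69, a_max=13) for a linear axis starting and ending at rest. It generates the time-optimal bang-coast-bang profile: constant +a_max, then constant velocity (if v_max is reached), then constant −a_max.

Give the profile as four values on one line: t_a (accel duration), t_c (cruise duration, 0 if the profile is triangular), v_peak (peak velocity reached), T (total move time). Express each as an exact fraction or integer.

t_a=5 t_c=0 v_peak=65 T=10

vₘ²/aₘ = 69²/13 = 4761/13
325 < 4761/13 so t_c = 0
v_peak = √(325·13) = √4225 = 65
t_a = 65/13 = 5; t_c = 0
T = 2·5 = 10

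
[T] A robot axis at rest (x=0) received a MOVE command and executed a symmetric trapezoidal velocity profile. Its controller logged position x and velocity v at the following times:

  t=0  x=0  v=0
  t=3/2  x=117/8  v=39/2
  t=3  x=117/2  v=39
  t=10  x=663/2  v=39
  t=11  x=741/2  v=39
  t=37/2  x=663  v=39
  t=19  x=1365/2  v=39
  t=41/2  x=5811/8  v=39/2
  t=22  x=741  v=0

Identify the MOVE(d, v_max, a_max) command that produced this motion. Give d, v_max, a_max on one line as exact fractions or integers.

d=741 v_max=39 a_max=13

final state: t=22, x=741, v=0 → d = 741
a_max = (39/2−0)/(3/2−0) = 13
max v = 39 over t∈[3,19] → v_max = 39
check: 39·(3+16) = 741 ✓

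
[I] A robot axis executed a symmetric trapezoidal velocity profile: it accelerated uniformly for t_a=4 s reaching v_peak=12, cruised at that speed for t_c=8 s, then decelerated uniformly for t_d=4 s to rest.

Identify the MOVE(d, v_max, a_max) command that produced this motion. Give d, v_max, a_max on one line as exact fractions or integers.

d=144 v_max=12 a_max=3

a_max = 12/4 = 3
d_a = ½·12·4 = 24; d_c = 12·8 = 96
d = 2·24 + 96 = 144
t_c = 8 > 0 ⇒ limit active, v_max = 12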